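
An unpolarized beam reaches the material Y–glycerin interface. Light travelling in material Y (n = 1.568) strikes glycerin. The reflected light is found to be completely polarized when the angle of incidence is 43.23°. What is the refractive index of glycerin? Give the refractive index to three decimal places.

Full polarization of the reflected beam means tan θ_B = n₂/n₁, where n₁ is the incident medium (material Y).
n₂ = n₁ tan θ_B = 1.568 × tan 43.23° = 1.474.

n ≈ 1.474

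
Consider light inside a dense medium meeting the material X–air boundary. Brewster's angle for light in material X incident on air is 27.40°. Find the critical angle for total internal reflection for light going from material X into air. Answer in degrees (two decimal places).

From Brewster, n₂/n₁ = tan θ_B = tan 27.40° = 0.5184.
Then sin θ_c = n₂/n₁ = 0.5184, so θ_c = arcsin 0.5184 = 31.22°.

θ_c ≈ 31.22°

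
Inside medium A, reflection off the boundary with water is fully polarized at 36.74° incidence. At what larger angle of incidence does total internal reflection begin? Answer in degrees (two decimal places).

From Brewster, n₂/n₁ = tan θ_B = tan 36.74° = 0.7465.
Then sin θ_c = n₂/n₁ = 0.7465, so θ_c = arcsin 0.7465 = 48.28°.

θ_c ≈ 48.28°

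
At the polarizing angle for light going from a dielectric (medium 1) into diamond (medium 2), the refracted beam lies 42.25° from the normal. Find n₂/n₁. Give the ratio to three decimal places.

n₂/n₁ ≈ 1.101

θ_B + θ_t = 90°, so θ_B = 90° − 42.25° = 47.75°.
tan θ_B = n₂/n₁, so n₂/n₁ = tan 47.75° = 1.101.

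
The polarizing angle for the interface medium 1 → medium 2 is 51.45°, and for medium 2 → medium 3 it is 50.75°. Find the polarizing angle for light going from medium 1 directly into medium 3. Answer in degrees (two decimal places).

tan θ_B(1→2) = n₂/n₁ = tan 51.45° = 1.2549.
tan θ_B(2→3) = n₃/n₂ = tan 50.75° = 1.2239.
So n₃/n₁ = (n₂/n₁)(n₃/n₂) = 1.2549 × 1.2239 = 1.5359.
θ_B(1→3) = arctan(1.5359) = 56.93°.

θ_B ≈ 56.93°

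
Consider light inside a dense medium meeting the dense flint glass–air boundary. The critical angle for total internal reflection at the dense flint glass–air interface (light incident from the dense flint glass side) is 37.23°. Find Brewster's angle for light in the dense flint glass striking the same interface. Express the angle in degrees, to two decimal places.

n₂/n₁ = sin θ_c = sin 37.23° = 0.6050.
tan θ_B equals the same ratio, so θ_B = arctan(0.6050) = 31.17°.

θ_B ≈ 31.17°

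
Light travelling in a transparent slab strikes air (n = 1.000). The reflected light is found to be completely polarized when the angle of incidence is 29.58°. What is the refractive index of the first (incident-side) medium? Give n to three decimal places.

Full polarization of the reflected beam means tan θ_B = n₂/n₁, where n₁ is the incident medium (a transparent slab).
n₁ = n₂ / tan θ_B = 1.000 / tan 29.58° = 1.762.

n ≈ 1.762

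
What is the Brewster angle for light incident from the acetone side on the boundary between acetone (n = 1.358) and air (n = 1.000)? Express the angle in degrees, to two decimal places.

tan θ_B = n₂/n₁ = 1.000/1.358 = 0.7364.
θ_B = arctan(0.7364) = 36.37°.

θ_B ≈ 36.37°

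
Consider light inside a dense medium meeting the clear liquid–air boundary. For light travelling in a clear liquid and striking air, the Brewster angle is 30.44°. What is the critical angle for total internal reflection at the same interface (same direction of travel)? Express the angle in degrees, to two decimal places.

n₂/n₁ = tan 30.44° = 0.5876; the critical angle satisfies sin θ_c = n₂/n₁.
θ_c = arcsin(0.5876) = 35.99°.

θ_c ≈ 35.99°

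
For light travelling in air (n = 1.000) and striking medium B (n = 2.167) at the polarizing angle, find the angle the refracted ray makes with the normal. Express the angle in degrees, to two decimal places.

tan θ_B = n₂/n₁ = 2.167/1.000 = 2.1670, so θ_B = 65.23°.
Since θ_B + θ_t = 90° at Brewster incidence, θ_t = 90° − 65.23° = 24.77°.

θ_t ≈ 24.77°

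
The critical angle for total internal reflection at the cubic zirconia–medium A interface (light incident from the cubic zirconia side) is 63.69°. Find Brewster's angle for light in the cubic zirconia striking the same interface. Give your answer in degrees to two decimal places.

θ_B ≈ 41.87°

sin θ_c = n₂/n₁, so n₂/n₁ = sin 63.69° = 0.8964.
Brewster: tan θ_B = n₂/n₁ = 0.8964.
θ_B = arctan(0.8964) = 41.87°.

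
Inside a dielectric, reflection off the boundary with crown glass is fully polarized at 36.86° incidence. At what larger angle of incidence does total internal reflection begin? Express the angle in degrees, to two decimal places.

θ_c ≈ 48.57°

n₂/n₁ = tan 36.86° = 0.7497; the critical angle satisfies sin θ_c = n₂/n₁.
θ_c = arcsin(0.7497) = 48.57°.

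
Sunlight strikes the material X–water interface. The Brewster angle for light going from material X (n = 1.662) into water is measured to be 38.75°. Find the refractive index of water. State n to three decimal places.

n ≈ 1.334

At the Brewster angle, tan θ_B = n₂/n₁ with n₁ on the incident side (material X) and n₂ on the transmitted side (water).
n₂ = n₁ tan θ_B = 1.662 × tan 38.75° = 1.334.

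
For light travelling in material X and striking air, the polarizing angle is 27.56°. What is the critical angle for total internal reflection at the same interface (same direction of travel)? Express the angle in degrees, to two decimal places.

θ_c ≈ 31.46°

n₂/n₁ = tan 27.56° = 0.5219; the critical angle satisfies sin θ_c = n₂/n₁.
θ_c = arcsin(0.5219) = 31.46°.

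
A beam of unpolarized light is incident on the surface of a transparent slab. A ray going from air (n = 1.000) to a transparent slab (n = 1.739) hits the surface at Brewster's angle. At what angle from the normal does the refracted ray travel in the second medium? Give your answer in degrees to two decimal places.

θ_t ≈ 29.90°

θ_B = arctan(n₂/n₁) = arctan(1.739/1.000) = 60.10°.
The refracted ray is perpendicular to the reflected ray, so θ_t = 90° − θ_B = 29.90°.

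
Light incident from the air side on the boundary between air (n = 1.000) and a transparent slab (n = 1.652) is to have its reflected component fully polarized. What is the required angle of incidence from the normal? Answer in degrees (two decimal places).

θ_B ≈ 58.81°

Brewster's condition: tan θ_B = n₂/n₁ = 1.652/1.000 = 1.6520.
θ_B = arctan(1.6520) = 58.81°.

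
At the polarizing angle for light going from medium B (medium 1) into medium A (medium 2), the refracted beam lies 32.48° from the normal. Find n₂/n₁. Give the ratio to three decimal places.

n₂/n₁ ≈ 1.571

θ_B + θ_t = 90°, so θ_B = 90° − 32.48° = 57.52°.
tan θ_B = n₂/n₁, so n₂/n₁ = tan 57.52° = 1.571.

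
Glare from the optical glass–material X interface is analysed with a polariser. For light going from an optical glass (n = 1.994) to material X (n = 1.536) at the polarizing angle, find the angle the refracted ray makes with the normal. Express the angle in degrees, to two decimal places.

θ_B = arctan(n₂/n₁) = arctan(1.536/1.994) = 37.61°.
Since θ_B + θ_t = 90° at Brewster incidence, θ_t = 90° − 37.61° = 52.39°.

θ_t ≈ 52.39°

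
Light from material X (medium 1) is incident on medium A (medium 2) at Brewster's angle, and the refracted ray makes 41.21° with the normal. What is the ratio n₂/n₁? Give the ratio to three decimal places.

n₂/n₁ ≈ 1.142

At Brewster incidence θ_B = 90° − θ_t = 90° − 41.21° = 48.79°.
Then n₂/n₁ = tan θ_B = tan 48.79° = 1.142.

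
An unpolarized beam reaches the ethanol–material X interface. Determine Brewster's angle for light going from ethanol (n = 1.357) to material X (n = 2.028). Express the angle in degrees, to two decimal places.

The reflected p-component vanishes when tan θ_B = n₂/n₁.
Brewster's condition: tan θ_B = n₂/n₁ = 2.028/1.357 = 1.4945.
θ_B = arctan(1.4945) = 56.21°.

θ_B ≈ 56.21°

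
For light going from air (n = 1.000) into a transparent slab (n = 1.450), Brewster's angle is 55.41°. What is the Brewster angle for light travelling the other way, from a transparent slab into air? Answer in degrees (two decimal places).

θ_B' ≈ 34.59°

The two Brewster angles are complementary: θ_B' = 90° − θ_B = 90° − 55.41° = 34.59°.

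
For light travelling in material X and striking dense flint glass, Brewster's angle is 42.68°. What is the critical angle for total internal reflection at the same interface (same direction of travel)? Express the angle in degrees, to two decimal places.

tan θ_B = n₂/n₁ = tan 42.68° = 0.9221.
Total internal reflection: sin θ_c = n₂/n₁ = 0.9221.
θ_c = arcsin(0.9221) = 67.24°.

θ_c ≈ 67.24°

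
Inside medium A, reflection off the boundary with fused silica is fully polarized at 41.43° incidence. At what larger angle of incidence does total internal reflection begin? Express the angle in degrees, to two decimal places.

θ_c ≈ 61.95°

n₂/n₁ = tan 41.43° = 0.8825; the critical angle satisfies sin θ_c = n₂/n₁.
θ_c = arcsin(0.8825) = 61.95°.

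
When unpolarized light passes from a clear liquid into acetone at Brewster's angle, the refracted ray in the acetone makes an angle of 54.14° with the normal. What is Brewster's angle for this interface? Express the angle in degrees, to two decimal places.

Brewster's condition makes the reflected and refracted beams perpendicular: θ_B + θ_t = 90°.
θ_B = 90° − 54.14° = 35.86°.

θ_B ≈ 35.86°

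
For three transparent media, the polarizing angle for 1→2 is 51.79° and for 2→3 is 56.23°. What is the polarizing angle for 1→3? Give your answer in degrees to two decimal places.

tan θ_B(1→2) = n₂/n₁ = tan 51.79° = 1.2703.
tan θ_B(2→3) = n₃/n₂ = tan 56.23° = 1.4955.
n₃/n₁ = 1.8997. Then tan θ_B(1→3) = n₃/n₁, so θ_B(1→3) = arctan(1.8997) = 62.24°.

θ_B ≈ 62.24°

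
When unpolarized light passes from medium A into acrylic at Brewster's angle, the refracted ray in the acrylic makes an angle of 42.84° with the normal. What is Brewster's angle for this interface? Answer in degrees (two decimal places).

At Brewster's angle the reflected and refracted rays are perpendicular, so θ_B + θ_t = 90°.
θ_B = 90° − 42.84° = 47.16°.

θ_B ≈ 47.16°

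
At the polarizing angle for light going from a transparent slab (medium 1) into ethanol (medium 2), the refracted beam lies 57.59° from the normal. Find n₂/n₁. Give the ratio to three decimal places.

n₂/n₁ ≈ 0.635

θ_B + θ_t = 90°, so θ_B = 90° − 57.59° = 32.41°.
Then n₂/n₁ = tan θ_B = tan 32.41° = 0.635.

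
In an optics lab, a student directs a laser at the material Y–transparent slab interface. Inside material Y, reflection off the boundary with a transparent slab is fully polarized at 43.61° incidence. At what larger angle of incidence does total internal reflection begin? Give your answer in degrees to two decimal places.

From Brewster, n₂/n₁ = tan θ_B = tan 43.61° = 0.9526.
Then sin θ_c = n₂/n₁ = 0.9526, so θ_c = arcsin 0.9526 = 72.29°.

θ_c ≈ 72.29°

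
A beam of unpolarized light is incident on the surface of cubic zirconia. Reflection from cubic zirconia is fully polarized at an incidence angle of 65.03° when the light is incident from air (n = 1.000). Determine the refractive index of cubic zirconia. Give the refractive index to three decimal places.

n ≈ 2.147

At Brewster's angle, tan θ_B = n₂/n₁ with n₁ on the incident side (air) and n₂ on the transmitted side (cubic zirconia).
n₂ = n₁ tan θ_B = 1.000 × tan 65.03° = 2.147.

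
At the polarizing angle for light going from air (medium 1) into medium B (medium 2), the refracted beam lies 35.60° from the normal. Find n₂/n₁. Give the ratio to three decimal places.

n₂/n₁ ≈ 1.397

θ_B + θ_t = 90°, so θ_B = 90° − 35.60° = 54.40°.
tan θ_B = n₂/n₁, so n₂/n₁ = tan 54.40° = 1.397.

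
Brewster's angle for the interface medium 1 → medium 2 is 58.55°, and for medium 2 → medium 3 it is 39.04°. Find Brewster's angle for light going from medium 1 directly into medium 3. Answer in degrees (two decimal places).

θ_B ≈ 52.98°

tan θ_B(1→2) = n₂/n₁ = tan 58.55° = 1.6351.
tan θ_B(2→3) = n₃/n₂ = tan 39.04° = 0.8109.
n₃/n₁ = 1.3259. Then tan θ_B(1→3) = n₃/n₁, so θ_B(1→3) = arctan(1.3259) = 52.98°.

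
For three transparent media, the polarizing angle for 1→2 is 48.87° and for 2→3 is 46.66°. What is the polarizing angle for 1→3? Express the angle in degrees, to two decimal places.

tan θ_B(1→2) = n₂/n₁ = tan 48.87° = 1.1451.
tan θ_B(2→3) = n₃/n₂ = tan 46.66° = 1.0597.
n₃/n₁ = 1.2135. Then tan θ_B(1→3) = n₃/n₁, so θ_B(1→3) = arctan(1.2135) = 50.51°.

θ_B ≈ 50.51°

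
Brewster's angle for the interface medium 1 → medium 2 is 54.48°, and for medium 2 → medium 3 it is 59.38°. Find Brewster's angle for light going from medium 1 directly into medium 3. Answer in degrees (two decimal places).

θ_B ≈ 67.10°

tan θ_B(1→2) = n₂/n₁ = tan 54.48° = 1.4009.
tan θ_B(2→3) = n₃/n₂ = tan 59.38° = 1.6896.
So n₃/n₁ = (n₂/n₁)(n₃/n₂) = 1.4009 × 1.6896 = 2.3669.
θ_B(1→3) = arctan(2.3669) = 67.10°.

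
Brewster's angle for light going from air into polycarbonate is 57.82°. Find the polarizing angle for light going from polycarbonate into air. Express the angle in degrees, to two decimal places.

θ_B' ≈ 32.18°

Reversing the direction swaps n₁ and n₂, so tan θ_B' = 1/tan θ_B and θ_B' = 90° − θ_B.
Hence θ_B' = 90° − 57.82° = 32.18°.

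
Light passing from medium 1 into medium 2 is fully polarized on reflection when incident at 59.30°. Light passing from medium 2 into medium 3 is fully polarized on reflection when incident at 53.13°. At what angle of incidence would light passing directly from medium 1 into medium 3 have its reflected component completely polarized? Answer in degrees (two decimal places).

θ_B ≈ 66.00°

tan θ_B(1→2) = n₂/n₁ = tan 59.30° = 1.6842.
tan θ_B(2→3) = n₃/n₂ = tan 53.13° = 1.3333.
Multiplying, n₃/n₁ = 1.6842 × 1.3333 = 2.2456, and θ_B(1→3) = arctan 2.2456 = 66.00°.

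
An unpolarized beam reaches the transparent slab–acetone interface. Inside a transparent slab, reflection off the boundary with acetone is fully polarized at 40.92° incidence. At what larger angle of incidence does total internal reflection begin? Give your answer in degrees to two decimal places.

θ_c ≈ 60.09°

n₂/n₁ = tan 40.92° = 0.8668; the critical angle satisfies sin θ_c = n₂/n₁.
θ_c = arcsin(0.8668) = 60.09°.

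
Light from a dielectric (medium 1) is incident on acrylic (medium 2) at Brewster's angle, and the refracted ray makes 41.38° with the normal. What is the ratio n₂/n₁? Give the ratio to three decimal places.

θ_B + θ_t = 90°, so θ_B = 90° − 41.38° = 48.62°.
Then n₂/n₁ = tan θ_B = tan 48.62° = 1.135.

n₂/n₁ ≈ 1.135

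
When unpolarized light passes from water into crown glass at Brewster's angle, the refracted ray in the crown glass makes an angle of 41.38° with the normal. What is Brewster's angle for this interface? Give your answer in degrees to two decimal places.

θ_B ≈ 48.62°

Brewster's condition makes the reflected and refracted beams perpendicular: θ_B + θ_t = 90°.
So θ_B = 90° − θ_t = 90° − 41.38° = 48.62°.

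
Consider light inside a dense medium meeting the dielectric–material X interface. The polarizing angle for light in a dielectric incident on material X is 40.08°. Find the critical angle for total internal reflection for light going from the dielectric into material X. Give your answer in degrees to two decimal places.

θ_c ≈ 57.30°

n₂/n₁ = tan 40.08° = 0.8415; the critical angle satisfies sin θ_c = n₂/n₁.
θ_c = arcsin(0.8415) = 57.30°.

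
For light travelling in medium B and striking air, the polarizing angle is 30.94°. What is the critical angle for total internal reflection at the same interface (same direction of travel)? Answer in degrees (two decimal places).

θ_c ≈ 36.83°

n₂/n₁ = tan 30.94° = 0.5994; the critical angle satisfies sin θ_c = n₂/n₁.
θ_c = arcsin(0.5994) = 36.83°.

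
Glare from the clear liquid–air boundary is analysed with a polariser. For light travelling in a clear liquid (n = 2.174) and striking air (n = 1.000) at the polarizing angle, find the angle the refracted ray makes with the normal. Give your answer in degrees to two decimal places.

θ_t ≈ 65.30°

First find Brewster's angle: tan θ_B = 1.000/2.174 = 0.4600, giving θ_B = 24.70°.
At Brewster's angle the reflected and refracted rays are perpendicular, so θ_t = 90° − θ_B = 90° − 24.70° = 65.30°.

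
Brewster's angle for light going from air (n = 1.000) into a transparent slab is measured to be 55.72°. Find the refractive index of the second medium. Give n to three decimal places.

n ≈ 1.467

Brewster's law: tan θ_B = n₂/n₁ (light incident in air, refracted into a transparent slab).
n₂ = n₁ tan θ_B = 1.000 × tan 55.72° = 1.467.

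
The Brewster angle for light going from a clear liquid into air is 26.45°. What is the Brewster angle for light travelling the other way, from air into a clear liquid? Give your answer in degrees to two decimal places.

θ_B' ≈ 63.55°

tan θ_B' = n₁/n₂ = 1/tan θ_B, so θ_B' = 90° − θ_B.
θ_B' = 90° − 26.45° = 63.55°.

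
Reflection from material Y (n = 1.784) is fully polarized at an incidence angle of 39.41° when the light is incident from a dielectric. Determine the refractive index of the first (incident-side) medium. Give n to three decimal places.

n ≈ 2.171

At the polarizing angle, tan θ_B = n₂/n₁ with n₁ on the incident side (a dielectric) and n₂ on the transmitted side (material Y).
n₁ = n₂ / tan θ_B = 1.784 / tan 39.41° = 2.171.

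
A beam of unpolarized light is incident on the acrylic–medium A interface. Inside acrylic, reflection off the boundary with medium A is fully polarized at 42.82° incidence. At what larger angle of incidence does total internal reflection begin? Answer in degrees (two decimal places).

From Brewster, n₂/n₁ = tan θ_B = tan 42.82° = 0.9267.
Then sin θ_c = n₂/n₁ = 0.9267, so θ_c = arcsin 0.9267 = 67.92°.

θ_c ≈ 67.92°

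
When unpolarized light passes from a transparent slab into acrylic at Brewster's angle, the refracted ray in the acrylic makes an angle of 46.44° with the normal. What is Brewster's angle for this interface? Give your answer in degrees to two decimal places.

Since the reflected and refracted rays are at right angles at the polarizing angle, θ_B + θ_t = 90°.
So θ_B = 90° − θ_t = 90° − 46.44° = 43.56°.

θ_B ≈ 43.56°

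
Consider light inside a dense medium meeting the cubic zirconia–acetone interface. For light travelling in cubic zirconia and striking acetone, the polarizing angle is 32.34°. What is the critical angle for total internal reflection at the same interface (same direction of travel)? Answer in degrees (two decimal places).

From Brewster, n₂/n₁ = tan θ_B = tan 32.34° = 0.6332.
Then sin θ_c = n₂/n₁ = 0.6332, so θ_c = arcsin 0.6332 = 39.28°.

θ_c ≈ 39.28°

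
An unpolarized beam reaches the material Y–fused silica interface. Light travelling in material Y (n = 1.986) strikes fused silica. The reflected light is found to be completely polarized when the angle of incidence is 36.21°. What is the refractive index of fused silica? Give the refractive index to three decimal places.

Brewster's law: tan θ_B = n₂/n₁ (light incident in material Y, refracted into fused silica).
n₂ = n₁ tan θ_B = 1.986 × tan 36.21° = 1.454.

n ≈ 1.454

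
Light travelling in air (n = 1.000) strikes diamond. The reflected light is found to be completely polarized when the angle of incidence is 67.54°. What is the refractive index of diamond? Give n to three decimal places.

n ≈ 2.419

Full polarization of the reflected beam means tan θ_B = n₂/n₁, where n₁ is the incident medium (air).
n₂ = n₁ tan θ_B = 1.000 × tan 67.54° = 2.419.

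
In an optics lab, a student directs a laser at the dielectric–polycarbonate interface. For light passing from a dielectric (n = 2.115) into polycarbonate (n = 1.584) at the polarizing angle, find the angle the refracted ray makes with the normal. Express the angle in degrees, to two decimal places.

θ_B = arctan(n₂/n₁) = arctan(1.584/2.115) = 36.83°.
The refracted ray is perpendicular to the reflected ray, so θ_t = 90° − θ_B = 53.17°.

θ_t ≈ 53.17°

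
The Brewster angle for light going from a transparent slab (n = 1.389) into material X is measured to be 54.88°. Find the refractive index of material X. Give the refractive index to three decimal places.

n ≈ 1.975

Brewster's law: tan θ_B = n₂/n₁ (light incident in a transparent slab, refracted into material X).
n₂ = n₁ tan θ_B = 1.389 × tan 54.88° = 1.975.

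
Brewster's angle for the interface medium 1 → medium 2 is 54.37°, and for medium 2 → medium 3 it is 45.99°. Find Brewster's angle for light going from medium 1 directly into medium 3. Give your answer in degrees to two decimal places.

θ_B ≈ 55.30°

n₂/n₁ = tan 54.37° = 1.3952 and n₃/n₂ = tan 45.99° = 1.0352.
Multiplying, n₃/n₁ = 1.3952 × 1.0352 = 1.4443, and θ_B(1→3) = arctan 1.4443 = 55.30°.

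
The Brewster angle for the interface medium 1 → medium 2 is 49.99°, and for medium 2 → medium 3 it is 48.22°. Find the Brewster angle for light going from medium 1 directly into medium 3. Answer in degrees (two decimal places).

θ_B ≈ 53.13°

Each Brewster angle gives a ratio: n₂/n₁ = tan 49.99° = 1.1913, n₃/n₂ = tan 48.22° = 1.1192.
So n₃/n₁ = (n₂/n₁)(n₃/n₂) = 1.1913 × 1.1192 = 1.3334.
θ_B(1→3) = arctan(1.3334) = 53.13°.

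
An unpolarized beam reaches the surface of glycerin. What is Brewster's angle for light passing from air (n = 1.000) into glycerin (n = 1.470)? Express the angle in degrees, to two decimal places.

θ_B ≈ 55.77°

Here n₂/n₁ = 1.470/1.000 = 1.4700, and Brewster's law gives tan θ_B = n₂/n₁.
θ_B = arctan(1.4700) = 55.77°.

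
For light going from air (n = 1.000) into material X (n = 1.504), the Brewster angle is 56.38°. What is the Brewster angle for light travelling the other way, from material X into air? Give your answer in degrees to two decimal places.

θ_B' ≈ 33.62°

The two Brewster angles are complementary: θ_B' = 90° − θ_B = 90° − 56.38° = 33.62°.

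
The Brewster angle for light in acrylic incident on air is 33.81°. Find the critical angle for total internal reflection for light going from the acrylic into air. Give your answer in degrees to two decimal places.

θ_c ≈ 42.04°

From Brewster, n₂/n₁ = tan θ_B = tan 33.81° = 0.6697.
Then sin θ_c = n₂/n₁ = 0.6697, so θ_c = arcsin 0.6697 = 42.04°.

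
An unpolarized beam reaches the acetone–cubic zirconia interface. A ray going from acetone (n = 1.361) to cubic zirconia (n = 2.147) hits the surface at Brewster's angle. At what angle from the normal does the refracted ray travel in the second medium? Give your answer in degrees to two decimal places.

θ_t ≈ 32.37°

tan θ_B = n₂/n₁ = 2.147/1.361 = 1.5775, so θ_B = 57.63°.
Since θ_B + θ_t = 90° at Brewster incidence, θ_t = 90° − 57.63° = 32.37°.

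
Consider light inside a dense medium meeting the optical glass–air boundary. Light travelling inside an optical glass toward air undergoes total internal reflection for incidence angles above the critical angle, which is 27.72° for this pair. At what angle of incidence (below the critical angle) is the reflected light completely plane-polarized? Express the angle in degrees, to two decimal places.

sin θ_c = n₂/n₁, so n₂/n₁ = sin 27.72° = 0.4652.
Brewster: tan θ_B = n₂/n₁ = 0.4652.
θ_B = arctan(0.4652) = 24.95°.

θ_B ≈ 24.95°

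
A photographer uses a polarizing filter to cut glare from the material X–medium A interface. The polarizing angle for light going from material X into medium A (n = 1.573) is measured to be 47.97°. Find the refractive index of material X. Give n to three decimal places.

Full polarization of the reflected beam means tan θ_B = n₂/n₁, where n₁ is the incident medium (material X).
n₁ = n₂ / tan θ_B = 1.573 / tan 47.97° = 1.418.

n ≈ 1.418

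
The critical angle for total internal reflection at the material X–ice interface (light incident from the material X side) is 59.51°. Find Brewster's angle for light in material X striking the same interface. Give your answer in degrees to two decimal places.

n₂/n₁ = sin θ_c = sin 59.51° = 0.8617.
tan θ_B equals the same ratio, so θ_B = arctan(0.8617) = 40.75°.

θ_B ≈ 40.75°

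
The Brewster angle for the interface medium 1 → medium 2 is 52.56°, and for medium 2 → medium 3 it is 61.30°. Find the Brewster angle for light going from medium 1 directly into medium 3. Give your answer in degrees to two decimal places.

θ_B ≈ 67.26°

tan θ_B(1→2) = n₂/n₁ = tan 52.56° = 1.3061.
tan θ_B(2→3) = n₃/n₂ = tan 61.30° = 1.8265.
Multiplying, n₃/n₁ = 1.3061 × 1.8265 = 2.3856, and θ_B(1→3) = arctan 2.3856 = 67.26°.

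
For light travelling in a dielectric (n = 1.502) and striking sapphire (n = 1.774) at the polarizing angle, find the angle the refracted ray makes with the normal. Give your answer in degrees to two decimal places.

tan θ_B = n₂/n₁ = 1.774/1.502 = 1.1811, so θ_B = 49.75°.
At Brewster's angle the reflected and refracted rays are perpendicular, so θ_t = 90° − θ_B = 90° − 49.75° = 40.25°.

θ_t ≈ 40.25°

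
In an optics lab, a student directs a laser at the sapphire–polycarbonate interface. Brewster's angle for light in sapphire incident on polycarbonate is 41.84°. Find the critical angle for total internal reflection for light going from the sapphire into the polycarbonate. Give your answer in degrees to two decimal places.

n₂/n₁ = tan 41.84° = 0.8954; the critical angle satisfies sin θ_c = n₂/n₁.
θ_c = arcsin(0.8954) = 63.55°.

θ_c ≈ 63.55°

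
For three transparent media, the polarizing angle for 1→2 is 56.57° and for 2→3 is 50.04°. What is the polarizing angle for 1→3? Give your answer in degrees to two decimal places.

n₂/n₁ = tan 56.57° = 1.5149 and n₃/n₂ = tan 50.04° = 1.1934.
So n₃/n₁ = (n₂/n₁)(n₃/n₂) = 1.5149 × 1.1934 = 1.8079.
θ_B(1→3) = arctan(1.8079) = 61.05°.

θ_B ≈ 61.05°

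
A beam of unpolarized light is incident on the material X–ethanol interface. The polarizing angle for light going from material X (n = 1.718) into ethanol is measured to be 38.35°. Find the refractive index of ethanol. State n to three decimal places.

n ≈ 1.359

At the polarizing angle, tan θ_B = n₂/n₁ with n₁ on the incident side (material X) and n₂ on the transmitted side (ethanol).
n₂ = n₁ tan θ_B = 1.718 × tan 38.35° = 1.359.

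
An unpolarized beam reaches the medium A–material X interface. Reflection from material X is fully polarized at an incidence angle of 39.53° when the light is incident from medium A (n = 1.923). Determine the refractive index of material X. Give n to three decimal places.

Brewster's law: tan θ_B = n₂/n₁ (light incident in medium A, refracted into material X).
n₂ = n₁ tan θ_B = 1.923 × tan 39.53° = 1.587.

n ≈ 1.587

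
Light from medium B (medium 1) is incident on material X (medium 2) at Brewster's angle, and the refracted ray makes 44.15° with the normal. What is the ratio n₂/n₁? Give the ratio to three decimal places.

θ_B + θ_t = 90°, so θ_B = 90° − 44.15° = 45.85°.
tan θ_B = n₂/n₁, so n₂/n₁ = tan 45.85° = 1.030.

n₂/n₁ ≈ 1.030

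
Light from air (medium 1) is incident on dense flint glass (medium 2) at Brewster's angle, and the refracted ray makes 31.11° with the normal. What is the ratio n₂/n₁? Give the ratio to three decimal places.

At Brewster incidence θ_B = 90° − θ_t = 90° − 31.11° = 58.89°.
Then n₂/n₁ = tan θ_B = tan 58.89° = 1.657.

n₂/n₁ ≈ 1.657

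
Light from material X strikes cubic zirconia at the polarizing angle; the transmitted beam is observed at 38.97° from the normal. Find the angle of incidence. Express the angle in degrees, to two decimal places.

θ_B ≈ 51.03°

At Brewster's angle the reflected and refracted rays are perpendicular, so θ_B + θ_t = 90°.
θ_B = 90° − 38.97° = 51.03°.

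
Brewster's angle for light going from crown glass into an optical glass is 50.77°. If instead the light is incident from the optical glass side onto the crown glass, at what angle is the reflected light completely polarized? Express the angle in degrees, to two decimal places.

Reversing the direction swaps n₁ and n₂, so tan θ_B' = 1/tan θ_B and θ_B' = 90° − θ_B.
Hence θ_B' = 90° − 50.77° = 39.23°.

θ_B' ≈ 39.23°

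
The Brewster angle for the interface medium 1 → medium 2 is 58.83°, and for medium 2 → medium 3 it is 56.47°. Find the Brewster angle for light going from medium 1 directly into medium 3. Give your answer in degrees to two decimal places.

n₂/n₁ = tan 58.83° = 1.6531 and n₃/n₂ = tan 56.47° = 1.5091.
So n₃/n₁ = (n₂/n₁)(n₃/n₂) = 1.6531 × 1.5091 = 2.4948.
θ_B(1→3) = arctan(2.4948) = 68.16°.

θ_B ≈ 68.16°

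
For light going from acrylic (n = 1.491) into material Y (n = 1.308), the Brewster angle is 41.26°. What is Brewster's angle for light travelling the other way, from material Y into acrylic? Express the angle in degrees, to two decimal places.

θ_B' ≈ 48.74°

Reversing the direction swaps n₁ and n₂, so tan θ_B' = 1/tan θ_B and θ_B' = 90° − θ_B.
Hence θ_B' = 90° − 41.26° = 48.74°.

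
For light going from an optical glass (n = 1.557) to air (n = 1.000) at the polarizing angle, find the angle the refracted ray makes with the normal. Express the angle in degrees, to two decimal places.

θ_B = arctan(n₂/n₁) = arctan(1.000/1.557) = 32.71°.
Since θ_B + θ_t = 90° at Brewster incidence, θ_t = 90° − 32.71° = 57.29°.

θ_t ≈ 57.29°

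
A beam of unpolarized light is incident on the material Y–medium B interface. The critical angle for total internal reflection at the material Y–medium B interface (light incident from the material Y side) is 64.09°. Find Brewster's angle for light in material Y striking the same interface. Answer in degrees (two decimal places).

sin θ_c = n₂/n₁, so n₂/n₁ = sin 64.09° = 0.8995.
Brewster: tan θ_B = n₂/n₁ = 0.8995.
θ_B = arctan(0.8995) = 41.97°.

θ_B ≈ 41.97°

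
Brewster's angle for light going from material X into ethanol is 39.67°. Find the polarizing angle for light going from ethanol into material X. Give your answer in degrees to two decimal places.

θ_B' ≈ 50.33°

Reversing the direction swaps n₁ and n₂, so tan θ_B' = 1/tan θ_B and θ_B' = 90° − θ_B.
Hence θ_B' = 90° − 39.67° = 50.33°.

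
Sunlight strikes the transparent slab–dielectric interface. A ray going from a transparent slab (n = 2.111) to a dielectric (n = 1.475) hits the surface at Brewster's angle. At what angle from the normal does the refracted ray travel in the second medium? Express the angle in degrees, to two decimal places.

tan θ_B = n₂/n₁ = 1.475/2.111 = 0.6987, so θ_B = 34.94°.
Since θ_B + θ_t = 90° at Brewster incidence, θ_t = 90° − 34.94° = 55.06°.

θ_t ≈ 55.06°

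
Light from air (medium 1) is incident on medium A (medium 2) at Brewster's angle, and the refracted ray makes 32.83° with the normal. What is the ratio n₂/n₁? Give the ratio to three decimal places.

At Brewster incidence θ_B = 90° − θ_t = 90° − 32.83° = 57.17°.
Then n₂/n₁ = tan θ_B = tan 57.17° = 1.550.

n₂/n₁ ≈ 1.550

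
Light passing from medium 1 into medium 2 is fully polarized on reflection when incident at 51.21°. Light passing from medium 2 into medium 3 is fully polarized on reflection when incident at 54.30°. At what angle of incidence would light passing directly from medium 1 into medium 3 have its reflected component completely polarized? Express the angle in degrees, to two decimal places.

θ_B ≈ 59.99°

Each Brewster angle gives a ratio: n₂/n₁ = tan 51.21° = 1.2442, n₃/n₂ = tan 54.30° = 1.3916.
Multiplying, n₃/n₁ = 1.2442 × 1.3916 = 1.7315, and θ_B(1→3) = arctan 1.7315 = 59.99°.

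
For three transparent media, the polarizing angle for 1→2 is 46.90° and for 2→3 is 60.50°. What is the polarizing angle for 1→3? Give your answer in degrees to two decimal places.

θ_B ≈ 62.10°

n₂/n₁ = tan 46.90° = 1.0686 and n₃/n₂ = tan 60.50° = 1.7675.
n₃/n₁ = 1.8888. Then tan θ_B(1→3) = n₃/n₁, so θ_B(1→3) = arctan(1.8888) = 62.10°.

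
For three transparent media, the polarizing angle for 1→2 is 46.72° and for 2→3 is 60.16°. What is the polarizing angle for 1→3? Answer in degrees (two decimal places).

θ_B ≈ 61.62°

tan θ_B(1→2) = n₂/n₁ = tan 46.72° = 1.0619.
tan θ_B(2→3) = n₃/n₂ = tan 60.16° = 1.7433.
So n₃/n₁ = (n₂/n₁)(n₃/n₂) = 1.0619 × 1.7433 = 1.8512.
θ_B(1→3) = arctan(1.8512) = 61.62°.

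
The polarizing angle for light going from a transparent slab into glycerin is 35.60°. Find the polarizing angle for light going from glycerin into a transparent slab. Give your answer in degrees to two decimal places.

θ_B' ≈ 54.40°

tan θ_B' = n₁/n₂ = 1/tan θ_B, so θ_B' = 90° − θ_B.
θ_B' = 90° − 35.60° = 54.40°.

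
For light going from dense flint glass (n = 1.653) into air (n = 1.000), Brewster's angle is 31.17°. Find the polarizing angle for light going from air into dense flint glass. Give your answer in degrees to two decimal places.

θ_B' ≈ 58.83°

tan θ_B' = n₁/n₂ = 1/tan θ_B, so θ_B' = 90° − θ_B.
θ_B' = 90° − 31.17° = 58.83°.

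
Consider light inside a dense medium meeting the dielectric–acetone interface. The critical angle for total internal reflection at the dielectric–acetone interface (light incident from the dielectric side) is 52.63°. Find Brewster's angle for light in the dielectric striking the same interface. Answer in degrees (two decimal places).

θ_B ≈ 38.48°

sin θ_c = n₂/n₁, so n₂/n₁ = sin 52.63° = 0.7947.
Brewster: tan θ_B = n₂/n₁ = 0.7947.
θ_B = arctan(0.7947) = 38.48°.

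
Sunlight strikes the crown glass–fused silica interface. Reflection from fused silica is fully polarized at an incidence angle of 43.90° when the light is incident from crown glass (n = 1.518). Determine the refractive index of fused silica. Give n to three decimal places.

Full polarization of the reflected beam means tan θ_B = n₂/n₁, where n₁ is the incident medium (crown glass).
n₂ = n₁ tan θ_B = 1.518 × tan 43.90° = 1.461.

n ≈ 1.461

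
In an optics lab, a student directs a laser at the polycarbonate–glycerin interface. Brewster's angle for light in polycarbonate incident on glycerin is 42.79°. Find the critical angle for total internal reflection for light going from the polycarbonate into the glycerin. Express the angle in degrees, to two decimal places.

tan θ_B = n₂/n₁ = tan 42.79° = 0.9257.
Total internal reflection: sin θ_c = n₂/n₁ = 0.9257.
θ_c = arcsin(0.9257) = 67.77°.

θ_c ≈ 67.77°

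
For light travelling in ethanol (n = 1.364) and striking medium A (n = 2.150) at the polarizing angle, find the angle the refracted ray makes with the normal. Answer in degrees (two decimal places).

First find Brewster's angle: tan θ_B = 2.150/1.364 = 1.5762, giving θ_B = 57.61°.
The refracted ray is perpendicular to the reflected ray, so θ_t = 90° − θ_B = 32.39°.

θ_t ≈ 32.39°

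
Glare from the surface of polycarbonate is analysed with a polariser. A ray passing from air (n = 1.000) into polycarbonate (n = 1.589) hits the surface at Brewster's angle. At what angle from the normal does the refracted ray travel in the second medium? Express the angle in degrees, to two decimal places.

θ_B = arctan(n₂/n₁) = arctan(1.589/1.000) = 57.82°.
The refracted ray is perpendicular to the reflected ray, so θ_t = 90° − θ_B = 32.18°.

θ_t ≈ 32.18°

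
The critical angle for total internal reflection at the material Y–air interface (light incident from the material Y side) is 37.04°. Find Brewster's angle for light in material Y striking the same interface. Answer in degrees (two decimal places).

At the critical angle sin θ_c = n₂/n₁, giving n₂/n₁ = sin 37.04° = 0.6024.
Then tan θ_B = n₂/n₁ = 0.6024, so θ_B = arctan 0.6024 = 31.06°.

θ_B ≈ 31.06°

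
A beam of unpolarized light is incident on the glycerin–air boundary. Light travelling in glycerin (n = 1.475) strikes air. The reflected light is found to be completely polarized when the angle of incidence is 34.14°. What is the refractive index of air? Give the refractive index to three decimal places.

n ≈ 1.000

At Brewster's angle, tan θ_B = n₂/n₁ with n₁ on the incident side (glycerin) and n₂ on the transmitted side (air).
n₂ = n₁ tan θ_B = 1.475 × tan 34.14° = 1.000.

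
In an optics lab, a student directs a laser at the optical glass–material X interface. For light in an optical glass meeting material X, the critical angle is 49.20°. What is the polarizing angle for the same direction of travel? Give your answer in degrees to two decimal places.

sin θ_c = n₂/n₁, so n₂/n₁ = sin 49.20° = 0.7570.
Brewster: tan θ_B = n₂/n₁ = 0.7570.
θ_B = arctan(0.7570) = 37.13°.

θ_B ≈ 37.13°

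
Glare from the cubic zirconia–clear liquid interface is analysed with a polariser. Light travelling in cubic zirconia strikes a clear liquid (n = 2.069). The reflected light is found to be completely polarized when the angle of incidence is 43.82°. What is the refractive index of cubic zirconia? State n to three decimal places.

Brewster's law: tan θ_B = n₂/n₁ (light incident in cubic zirconia, refracted into a clear liquid).
n₁ = n₂ / tan θ_B = 2.069 / tan 43.82° = 2.156.

n ≈ 2.156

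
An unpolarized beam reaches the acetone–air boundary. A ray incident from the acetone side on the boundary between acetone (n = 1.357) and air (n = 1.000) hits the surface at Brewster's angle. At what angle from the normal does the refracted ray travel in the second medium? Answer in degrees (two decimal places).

First find Brewster's angle: tan θ_B = 1.000/1.357 = 0.7369, giving θ_B = 36.39°.
The refracted ray is perpendicular to the reflected ray, so θ_t = 90° − θ_B = 53.61°.

θ_t ≈ 53.61°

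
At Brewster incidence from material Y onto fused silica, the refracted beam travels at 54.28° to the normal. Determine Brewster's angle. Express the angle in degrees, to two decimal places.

θ_B ≈ 35.72°

Brewster's condition makes the reflected and refracted beams perpendicular: θ_B + θ_t = 90°.
So θ_B = 90° − θ_t = 90° − 54.28° = 35.72°.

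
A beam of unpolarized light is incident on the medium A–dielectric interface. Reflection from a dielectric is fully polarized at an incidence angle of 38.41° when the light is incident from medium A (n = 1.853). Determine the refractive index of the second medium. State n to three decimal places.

At the polarizing angle, tan θ_B = n₂/n₁ with n₁ on the incident side (medium A) and n₂ on the transmitted side (a dielectric).
n₂ = n₁ tan θ_B = 1.853 × tan 38.41° = 1.469.

n ≈ 1.469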